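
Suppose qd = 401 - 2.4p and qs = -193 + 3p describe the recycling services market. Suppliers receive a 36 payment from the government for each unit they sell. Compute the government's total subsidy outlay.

Pre-subsidy: 401 - 2.4p = -193 + 3p gives p* = 110, q* = 137.
With the subsidy, sellers receive ps = pb + 36 for each unit, where pb is the price buyers pay.
Supply in terms of pb becomes qs = -193 + 3(pb + 36) = -85 + 3pb. Setting this equal to demand: 401 - 2.4pb = -85 + 3pb, so pb = 90.
Sellers receive ps = 90 + 36 = 126; q' = 401 − 2.4·90 = 185.
Government outlay = subsidy × quantity = 36 × 185 = 6660.

Government cost = 6660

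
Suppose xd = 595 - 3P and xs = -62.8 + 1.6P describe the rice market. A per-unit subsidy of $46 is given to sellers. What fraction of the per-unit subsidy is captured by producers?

Pre-subsidy: 595 - 3P = -62.8 + 1.6P gives P* = 143, x* = 166.
With the subsidy, sellers receive Ps = Pb + 46 for each unit, where Pb is the price buyers pay.
Supply in terms of Pb becomes xs = -62.8 + 1.6(Pb + 46) = 10.8 + 1.6Pb. Setting this equal to demand: 595 - 3Pb = 10.8 + 1.6Pb, so Pb = 127.
Sellers receive Ps = 127 + 46 = 173; x' = 595 − 3·127 = 214.
Buyers' price falls by P* − Pb = 143 − 127 = 16; sellers' price rises by Ps − P* = 173 − 143 = 30.
So producers capture 30/46 = 15/23 of each unit of subsidy.

Producer share = 15/23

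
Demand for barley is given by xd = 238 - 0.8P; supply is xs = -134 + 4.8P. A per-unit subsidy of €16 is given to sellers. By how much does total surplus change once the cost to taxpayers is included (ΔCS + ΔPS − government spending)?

Net change in total surplus = -3072/35

Pre-subsidy: 238 - 0.8P = -134 + 4.8P gives P* = 465/7, x* = 1294/7.
With the subsidy, sellers receive Ps = Pb + 16 for each unit, where Pb is the price buyers pay.
Supply in terms of Pb becomes xs = -134 + 4.8(Pb + 16) = -57.2 + 4.8Pb. Setting this equal to demand: 238 - 0.8Pb = -57.2 + 4.8Pb, so Pb = 369/7.
Sellers receive Ps = 369/7 + 16 = 481/7; x' = 238 − 0.8·(369/7) = 6854/35.
ΔCS = ½(1294/7 + 6854/35)(465/7 − 369/7) = 639552/245; ΔPS = ½(1294/7 + 6854/35)(481/7 − 465/7) = 106592/245.
Government spending = 16 × 6854/35 = 109664/35.
Net change = 639552/245 + 106592/245 − 109664/35 = -3072/35. The loss equals the DWL triangle ½·16·384/35.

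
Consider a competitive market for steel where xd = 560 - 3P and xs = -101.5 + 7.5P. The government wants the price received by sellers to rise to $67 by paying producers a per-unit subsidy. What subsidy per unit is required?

Required subsidy s = $14 per unit

At a seller price of 67, quantity supplied is -101.5 + 7.5·67 = 401.
Buyers absorb 401 only when they pay Pb with 560 − 3·Pb = 401, i.e. Pb = 53.
s = Ps − Pb = 67 − 53 = 14.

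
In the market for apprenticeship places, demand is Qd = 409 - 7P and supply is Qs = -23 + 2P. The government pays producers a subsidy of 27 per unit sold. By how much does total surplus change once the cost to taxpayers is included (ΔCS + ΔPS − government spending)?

Net change in total surplus = -567

Pre-subsidy: 409 - 7P = -23 + 2P gives P* = 48, Q* = 73.
With the subsidy, sellers receive Ps = Pb + 27 for each unit, where Pb is the price buyers pay.
Supply in terms of Pb becomes Qs = -23 + 2(Pb + 27) = 31 + 2Pb. Setting this equal to demand: 409 - 7Pb = 31 + 2Pb, so Pb = 42.
Sellers receive Ps = 42 + 27 = 69; Q' = 409 − 7·42 = 115.
ΔCS = ½(73 + 115)(48 − 42) = 564; ΔPS = ½(73 + 115)(69 − 48) = 1974.
Government spending = 27 × 115 = 3105.
Net change = 564 + 1974 − 3105 = -567. The loss equals the DWL triangle ½·27·42.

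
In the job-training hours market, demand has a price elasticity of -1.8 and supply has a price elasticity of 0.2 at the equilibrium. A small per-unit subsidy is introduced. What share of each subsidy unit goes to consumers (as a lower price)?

For a small subsidy around the equilibrium, the benefit split depends on the relative slopes, which at a point are proportional to the elasticities.
Buyer share = εs/(εs + |εd|) = 0.2/(0.2 + 1.8) = 0.1; seller share = |εd|/(εs + |εd|) = 0.9.

Consumer share = 0.1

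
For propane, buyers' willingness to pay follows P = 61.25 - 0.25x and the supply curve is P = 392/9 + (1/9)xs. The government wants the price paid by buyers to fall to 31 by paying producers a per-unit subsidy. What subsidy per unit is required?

At a buyer price of 31, quantity demanded is 245 − 4·31 = 121.
Sellers supply 121 only when they receive Ps = 392/9 + (1/9)·121 = 57.
s = Ps − Pb = 57 − 31 = 26.

Required subsidy s = 26 per unit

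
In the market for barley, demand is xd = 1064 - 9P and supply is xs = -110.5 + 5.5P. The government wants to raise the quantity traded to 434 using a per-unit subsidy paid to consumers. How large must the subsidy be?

Required subsidy s = 29 per unit

At x = 434, invert demand for the buyer price: Pb = (1064 − 434)/9 = 70; invert supply for the seller price: Ps = (434 − (-110.5))/5.5 = 99.
The subsidy must fill the gap: s = Ps − Pb = 99 − 70 = 29.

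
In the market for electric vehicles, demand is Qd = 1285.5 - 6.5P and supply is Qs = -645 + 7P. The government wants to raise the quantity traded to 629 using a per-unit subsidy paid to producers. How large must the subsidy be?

Required subsidy s = 81 per unit

At Q = 629, invert demand for the buyer price: Pb = (1285.5 − 629)/6.5 = 101; invert supply for the seller price: Ps = (629 − (-645))/7 = 182.
The subsidy must fill the gap: s = Ps − Pb = 182 − 101 = 81.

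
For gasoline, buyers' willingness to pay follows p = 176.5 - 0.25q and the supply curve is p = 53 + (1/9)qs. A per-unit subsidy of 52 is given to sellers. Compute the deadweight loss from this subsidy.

Deadweight loss = 3744

Pre-subsidy: 176.5 - 0.25q = 53 + (1/9)q gives q* = 342 and p* = 91.
With the subsidy, sellers receive ps = pb + 52 for each unit, where pb is the price buyers pay.
On the curves, pb = 176.5 - 0.25q and ps = 53 + (1/9)q; the wedge ps − pb = 52 gives 53 + (1/9)q − (176.5 - 0.25q) = 52, so q' = 486.
Then pb = 176.5 − 0.25·486 = 55 and ps = 53 + (1/9)·486 = 107.
The subsidy expands output by 486 − 342 = 144 past the efficient level; on those units the gap between marginal cost and willingness to pay runs from 0 up to 52.
DWL = ½ × 52 × 144 = 3744.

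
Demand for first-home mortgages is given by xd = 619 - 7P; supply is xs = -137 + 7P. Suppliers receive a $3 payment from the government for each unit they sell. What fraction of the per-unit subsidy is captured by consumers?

Consumer share = 0.5

Pre-subsidy: 619 - 7P = -137 + 7P gives P* = 54, x* = 241.
With the subsidy, sellers receive Ps = Pb + 3 for each unit, where Pb is the price buyers pay.
Supply in terms of Pb becomes xs = -137 + 7(Pb + 3) = -116 + 7Pb. Setting this equal to demand: 619 - 7Pb = -116 + 7Pb, so Pb = 52.5.
Sellers receive Ps = 52.5 + 3 = 55.5; x' = 619 − 7·52.5 = 251.5.
Buyers' price falls by P* − Pb = 54 − 52.5 = 1.5; sellers' price rises by Ps − P* = 55.5 − 54 = 1.5.
So consumers capture 1.5/3 = 0.5 of each unit of subsidy.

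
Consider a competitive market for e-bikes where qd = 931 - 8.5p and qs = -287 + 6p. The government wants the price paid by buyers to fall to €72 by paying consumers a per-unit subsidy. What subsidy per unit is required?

At a buyer price of 72, quantity demanded is 931 − 8.5·72 = 319.
Sellers supply 319 only when they receive ps with -287 + 6·ps = 319, i.e. ps = 101.
s = ps − pb = 101 − 72 = 29.

Required subsidy s = €29 per unit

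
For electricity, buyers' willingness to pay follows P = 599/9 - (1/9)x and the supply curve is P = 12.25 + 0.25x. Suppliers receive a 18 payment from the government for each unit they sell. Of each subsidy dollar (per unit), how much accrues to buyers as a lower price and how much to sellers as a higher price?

Buyers gain 72/13 per unit; sellers gain 162/13 per unit

Pre-subsidy: 599/9 - (1/9)x = 12.25 + 0.25x gives x* = 1955/13 and P* = 648/13.
With the subsidy, sellers receive Ps = Pb + 18 for each unit, where Pb is the price buyers pay.
On the curves, Pb = 599/9 - (1/9)x and Ps = 12.25 + 0.25x; the wedge Ps − Pb = 18 gives 12.25 + 0.25x − (599/9 - (1/9)x) = 18, so x' = 2603/13.
Then Pb = 599/9 − (1/9)·(2603/13) = 576/13 and Ps = 12.25 + 0.25·(2603/13) = 810/13.
Buyers' price falls by P* − Pb = 648/13 − 576/13 = 72/13; sellers' price rises by Ps − P* = 810/13 − 648/13 = 162/13.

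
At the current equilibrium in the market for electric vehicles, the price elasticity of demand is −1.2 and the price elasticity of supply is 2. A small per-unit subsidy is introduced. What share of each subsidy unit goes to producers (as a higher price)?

For a small subsidy around the equilibrium, the benefit split depends on the relative slopes, which at a point are proportional to the elasticities.
Buyer share = εs/(εs + |εd|) = 2/(2 + 1.2) = 0.625; seller share = |εd|/(εs + |εd|) = 0.375.
So producers capture 0.375 of the subsidy.

Producer share = 0.375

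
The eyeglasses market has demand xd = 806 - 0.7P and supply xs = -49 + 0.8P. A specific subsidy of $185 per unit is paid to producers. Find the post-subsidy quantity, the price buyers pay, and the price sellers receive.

x' = 7141/15; buyers pay 1414/3; sellers receive 1969/3

Pre-subsidy: 806 - 0.7P = -49 + 0.8P gives P* = 570, x* = 407.
With the subsidy, sellers receive Ps = Pb + 185 for each unit, where Pb is the price buyers pay.
Supply in terms of Pb becomes xs = -49 + 0.8(Pb + 185) = 99 + 0.8Pb. Setting this equal to demand: 806 - 0.7Pb = 99 + 0.8Pb, so Pb = 1414/3.
Sellers receive Ps = 1414/3 + 185 = 1969/3; x' = 806 − 0.7·(1414/3) = 7141/15.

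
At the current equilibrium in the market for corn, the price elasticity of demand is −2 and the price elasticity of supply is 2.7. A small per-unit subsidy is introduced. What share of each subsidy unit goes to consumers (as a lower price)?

For a small subsidy around the equilibrium, the benefit split depends on the relative slopes, which at a point are proportional to the elasticities.
Buyer share = εs/(εs + |εd|) = 2.7/(2.7 + 2) = 27/47; seller share = |εd|/(εs + |εd|) = 20/47.

Consumer share = 27/47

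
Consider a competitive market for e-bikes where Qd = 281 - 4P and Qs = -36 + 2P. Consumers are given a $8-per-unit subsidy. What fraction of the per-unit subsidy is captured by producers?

Producer share = 2/3

Pre-subsidy: 281 - 4P = -36 + 2P gives P* = 317/6, Q* = 209/3.
With the rebate, buyers effectively pay Pb = Ps − 8, where Ps is the price sellers receive.
Demand in terms of Ps becomes Qd = 281 − 4(Ps − 8) = 313 - 4Ps. Setting this equal to supply: 313 - 4Ps = -36 + 2Ps, so Ps = 349/6.
Buyers pay Pb = 349/6 − 8 = 301/6; Q' = -36 + 2·(349/6) = 241/3.
Buyers' price falls by P* − Pb = 317/6 − 301/6 = 8/3; sellers' price rises by Ps − P* = 349/6 − 317/6 = 16/3.
So producers capture (16/3)/8 = 2/3 of each unit of subsidy.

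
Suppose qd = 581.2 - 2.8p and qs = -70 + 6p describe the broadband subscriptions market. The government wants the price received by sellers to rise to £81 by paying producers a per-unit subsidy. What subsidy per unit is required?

Required subsidy s = £22 per unit

At a seller price of 81, quantity supplied is -70 + 6·81 = 416.
Buyers absorb 416 only when they pay pb with 581.2 − 2.8·pb = 416, i.e. pb = 59.
s = ps − pb = 81 − 59 = 22.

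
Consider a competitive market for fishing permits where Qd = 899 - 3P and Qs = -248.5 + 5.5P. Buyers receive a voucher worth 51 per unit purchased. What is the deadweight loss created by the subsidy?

Deadweight loss = 2524.5

Pre-subsidy: 899 - 3P = -248.5 + 5.5P gives P* = 135, Q* = 494.
With the rebate, buyers effectively pay Pb = Ps − 51, where Ps is the price sellers receive.
Demand in terms of Ps becomes Qd = 899 − 3(Ps − 51) = 1052 - 3Ps. Setting this equal to supply: 1052 - 3Ps = -248.5 + 5.5Ps, so Ps = 153.
Buyers pay Pb = 153 − 51 = 102; Q' = -248.5 + 5.5·153 = 593.
The subsidy expands output by 593 − 494 = 99 past the efficient level; on those units the gap between marginal cost and willingness to pay runs from 0 up to 51.
DWL = ½ × 51 × 99 = 2524.5.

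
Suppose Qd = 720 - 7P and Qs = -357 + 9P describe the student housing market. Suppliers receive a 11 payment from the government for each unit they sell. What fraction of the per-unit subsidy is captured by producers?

Producer share = 0.4375

Pre-subsidy: 720 - 7P = -357 + 9P gives P* = 67.3125, Q* = 248.8125.
With the subsidy, sellers receive Ps = Pb + 11 for each unit, where Pb is the price buyers pay.
Supply in terms of Pb becomes Qs = -357 + 9(Pb + 11) = -258 + 9Pb. Setting this equal to demand: 720 - 7Pb = -258 + 9Pb, so Pb = 61.125.
Sellers receive Ps = 61.125 + 11 = 72.125; Q' = 720 − 7·61.125 = 292.125.
Buyers' price falls by P* − Pb = 67.3125 − 61.125 = 6.1875; sellers' price rises by Ps − P* = 72.125 − 67.3125 = 4.8125.
So producers capture 4.8125/11 = 0.4375 of each unit of subsidy.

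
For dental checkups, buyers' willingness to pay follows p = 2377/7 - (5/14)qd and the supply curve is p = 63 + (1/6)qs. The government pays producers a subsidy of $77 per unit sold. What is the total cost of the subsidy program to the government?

Pre-subsidy: 2377/7 - (5/14)q = 63 + (1/6)q gives q* = 528 and p* = 151.
With the subsidy, sellers receive ps = pb + 77 for each unit, where pb is the price buyers pay.
On the curves, pb = 2377/7 - (5/14)q and ps = 63 + (1/6)q; the wedge ps − pb = 77 gives 63 + (1/6)q − (2377/7 - (5/14)q) = 77, so q' = 675.
Then pb = 2377/7 − (5/14)·675 = 98.5 and ps = 63 + (1/6)·675 = 175.5.
Government outlay = subsidy × quantity = 77 × 675 = 51975.

Government cost = $51975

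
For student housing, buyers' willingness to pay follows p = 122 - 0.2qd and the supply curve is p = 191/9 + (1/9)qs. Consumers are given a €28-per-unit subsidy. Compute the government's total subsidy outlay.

Pre-subsidy: 122 - 0.2q = 191/9 + (1/9)q gives q* = 4535/14 and p* = 801/14.
With the rebate, buyers effectively pay pb = ps − 28, where ps is the price sellers receive.
On the curves, pb = 122 - 0.2q and ps = 191/9 + (1/9)q; the wedge ps − pb = 28 gives 191/9 + (1/9)q − (122 - 0.2q) = 28, so q' = 5795/14.
Then pb = 122 − 0.2·(5795/14) = 549/14 and ps = 191/9 + (1/9)·(5795/14) = 941/14.
Government outlay = subsidy × quantity = 28 × 5795/14 = 11590.

Government cost = €11590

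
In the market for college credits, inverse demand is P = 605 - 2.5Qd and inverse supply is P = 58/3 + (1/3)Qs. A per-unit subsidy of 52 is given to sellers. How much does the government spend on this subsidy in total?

Pre-subsidy: 605 - 2.5Q = 58/3 + (1/3)Q gives Q* = 3514/17 and P* = 1500/17.
With the subsidy, sellers receive Ps = Pb + 52 for each unit, where Pb is the price buyers pay.
On the curves, Pb = 605 - 2.5Q and Ps = 58/3 + (1/3)Q; the wedge Ps − Pb = 52 gives 58/3 + (1/3)Q − (605 - 2.5Q) = 52, so Q' = 3826/17.
Then Pb = 605 − 2.5·(3826/17) = 720/17 and Ps = 58/3 + (1/3)·(3826/17) = 1604/17.
Government outlay = subsidy × quantity = 52 × 3826/17 = 198952/17.

Government cost = 198952/17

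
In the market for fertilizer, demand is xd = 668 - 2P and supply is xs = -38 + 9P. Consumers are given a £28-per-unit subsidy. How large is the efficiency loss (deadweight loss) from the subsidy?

Deadweight loss = 7056/11

Pre-subsidy: 668 - 2P = -38 + 9P gives P* = 706/11, x* = 5936/11.
With the rebate, buyers effectively pay Pb = Ps − 28, where Ps is the price sellers receive.
Demand in terms of Ps becomes xd = 668 − 2(Ps − 28) = 724 - 2Ps. Setting this equal to supply: 724 - 2Ps = -38 + 9Ps, so Ps = 762/11.
Buyers pay Pb = 762/11 − 28 = 454/11; x' = -38 + 9·(762/11) = 6440/11.
The subsidy expands output by 6440/11 − 5936/11 = 504/11 past the efficient level; on those units the gap between marginal cost and willingness to pay runs from 0 up to 28.
DWL = ½ × 28 × 504/11 = 7056/11.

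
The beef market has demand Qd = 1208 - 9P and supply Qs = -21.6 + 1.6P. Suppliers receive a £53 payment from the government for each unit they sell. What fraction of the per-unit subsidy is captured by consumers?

Consumer share = 8/53

Pre-subsidy: 1208 - 9P = -21.6 + 1.6P gives P* = 116, Q* = 164.
With the subsidy, sellers receive Ps = Pb + 53 for each unit, where Pb is the price buyers pay.
Supply in terms of Pb becomes Qs = -21.6 + 1.6(Pb + 53) = 63.2 + 1.6Pb. Setting this equal to demand: 1208 - 9Pb = 63.2 + 1.6Pb, so Pb = 108.
Sellers receive Ps = 108 + 53 = 161; Q' = 1208 − 9·108 = 236.
Buyers' price falls by P* − Pb = 116 − 108 = 8; sellers' price rises by Ps − P* = 161 − 116 = 45.
So consumers capture 8/53 = 8/53 of each unit of subsidy.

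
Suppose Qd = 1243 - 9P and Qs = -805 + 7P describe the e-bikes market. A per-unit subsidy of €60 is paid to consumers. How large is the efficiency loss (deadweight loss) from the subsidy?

Pre-subsidy: 1243 - 9P = -805 + 7P gives P* = 128, Q* = 91.
With the rebate, buyers effectively pay Pb = Ps − 60, where Ps is the price sellers receive.
Demand in terms of Ps becomes Qd = 1243 − 9(Ps − 60) = 1783 - 9Ps. Setting this equal to supply: 1783 - 9Ps = -805 + 7Ps, so Ps = 161.75.
Buyers pay Pb = 161.75 − 60 = 101.75; Q' = -805 + 7·161.75 = 327.25.
The subsidy expands output by 327.25 − 91 = 236.25 past the efficient level; on those units the gap between marginal cost and willingness to pay runs from 0 up to 60.
DWL = ½ × 60 × 236.25 = 7087.5.

Deadweight loss = €7087.5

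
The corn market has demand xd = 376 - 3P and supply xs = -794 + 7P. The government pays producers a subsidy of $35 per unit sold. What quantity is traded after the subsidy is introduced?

x' = 98.5

Pre-subsidy: 376 - 3P = -794 + 7P gives P* = 117, x* = 25.
With the subsidy, sellers receive Ps = Pb + 35 for each unit, where Pb is the price buyers pay.
Supply in terms of Pb becomes xs = -794 + 7(Pb + 35) = -549 + 7Pb. Setting this equal to demand: 376 - 3Pb = -549 + 7Pb, so Pb = 92.5.
Sellers receive Ps = 92.5 + 35 = 127.5; x' = 376 − 3·92.5 = 98.5.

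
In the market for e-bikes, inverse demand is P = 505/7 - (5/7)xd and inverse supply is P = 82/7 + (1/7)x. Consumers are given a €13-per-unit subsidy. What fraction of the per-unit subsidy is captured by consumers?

Pre-subsidy: 505/7 - (5/7)x = 82/7 + (1/7)x gives x* = 70.5 and P* = 305/14.
With the rebate, buyers effectively pay Pb = Ps − 13, where Ps is the price sellers receive.
On the curves, Pb = 505/7 - (5/7)x and Ps = 82/7 + (1/7)x; the wedge Ps − Pb = 13 gives 82/7 + (1/7)x − (505/7 - (5/7)x) = 13, so x' = 257/3.
Then Pb = 505/7 − (5/7)·(257/3) = 230/21 and Ps = 82/7 + (1/7)·(257/3) = 503/21.
Buyers' price falls by P* − Pb = 305/14 − 230/21 = 65/6; sellers' price rises by Ps − P* = 503/21 − 305/14 = 13/6.
So consumers capture (65/6)/13 = 5/6 of each unit of subsidy.

Consumer share = 5/6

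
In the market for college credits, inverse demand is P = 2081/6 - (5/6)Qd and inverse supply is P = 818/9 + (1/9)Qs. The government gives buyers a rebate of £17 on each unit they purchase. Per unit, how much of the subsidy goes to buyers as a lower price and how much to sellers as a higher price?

Pre-subsidy: 2081/6 - (5/6)Q = 818/9 + (1/9)Q gives Q* = 271 and P* = 121.
With the rebate, buyers effectively pay Pb = Ps − 17, where Ps is the price sellers receive.
On the curves, Pb = 2081/6 - (5/6)Q and Ps = 818/9 + (1/9)Q; the wedge Ps − Pb = 17 gives 818/9 + (1/9)Q − (2081/6 - (5/6)Q) = 17, so Q' = 289.
Then Pb = 2081/6 − (5/6)·289 = 106 and Ps = 818/9 + (1/9)·289 = 123.
Buyers' price falls by P* − Pb = 121 − 106 = 15; sellers' price rises by Ps − P* = 123 − 121 = 2.

Buyers gain £15 per unit; sellers gain £2 per unit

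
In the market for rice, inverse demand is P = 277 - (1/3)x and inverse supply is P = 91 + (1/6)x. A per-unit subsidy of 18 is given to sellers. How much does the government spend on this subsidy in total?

Government cost = 7344

Pre-subsidy: 277 - (1/3)x = 91 + (1/6)x gives x* = 372 and P* = 153.
With the subsidy, sellers receive Ps = Pb + 18 for each unit, where Pb is the price buyers pay.
On the curves, Pb = 277 - (1/3)x and Ps = 91 + (1/6)x; the wedge Ps − Pb = 18 gives 91 + (1/6)x − (277 - (1/3)x) = 18, so x' = 408.
Then Pb = 277 − (1/3)·408 = 141 and Ps = 91 + (1/6)·408 = 159.
Government outlay = subsidy × quantity = 18 × 408 = 7344.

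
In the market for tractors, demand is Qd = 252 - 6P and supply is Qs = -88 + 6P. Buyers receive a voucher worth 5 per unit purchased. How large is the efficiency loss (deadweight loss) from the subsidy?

Deadweight loss = 37.5

Pre-subsidy: 252 - 6P = -88 + 6P gives P* = 85/3, Q* = 82.
With the rebate, buyers effectively pay Pb = Ps − 5, where Ps is the price sellers receive.
Demand in terms of Ps becomes Qd = 252 − 6(Ps − 5) = 282 - 6Ps. Setting this equal to supply: 282 - 6Ps = -88 + 6Ps, so Ps = 185/6.
Buyers pay Pb = 185/6 − 5 = 155/6; Q' = -88 + 6·(185/6) = 97.
The subsidy expands output by 97 − 82 = 15 past the efficient level; on those units the gap between marginal cost and willingness to pay runs from 0 up to 5.
DWL = ½ × 5 × 15 = 37.5.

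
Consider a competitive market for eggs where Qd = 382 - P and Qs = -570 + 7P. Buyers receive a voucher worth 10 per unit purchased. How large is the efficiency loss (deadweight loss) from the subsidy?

Pre-subsidy: 382 - P = -570 + 7P gives P* = 119, Q* = 263.
With the rebate, buyers effectively pay Pb = Ps − 10, where Ps is the price sellers receive.
Demand in terms of Ps becomes Qd = 382 − 1(Ps − 10) = 392 - Ps. Setting this equal to supply: 392 - Ps = -570 + 7Ps, so Ps = 120.25.
Buyers pay Pb = 120.25 − 10 = 110.25; Q' = -570 + 7·120.25 = 271.75.
The subsidy expands output by 271.75 − 263 = 8.75 past the efficient level; on those units the gap between marginal cost and willingness to pay runs from 0 up to 10.
DWL = ½ × 10 × 8.75 = 43.75.

Deadweight loss = 43.75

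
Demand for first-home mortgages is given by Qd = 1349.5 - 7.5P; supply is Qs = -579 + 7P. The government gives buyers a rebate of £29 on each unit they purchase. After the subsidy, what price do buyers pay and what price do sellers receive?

Buyers pay £119; sellers receive £148

Pre-subsidy: 1349.5 - 7.5P = -579 + 7P gives P* = 133, Q* = 352.
With the rebate, buyers effectively pay Pb = Ps − 29, where Ps is the price sellers receive.
Demand in terms of Ps becomes Qd = 1349.5 − 7.5(Ps − 29) = 1567 - 7.5Ps. Setting this equal to supply: 1567 - 7.5Ps = -579 + 7Ps, so Ps = 148.
Buyers pay Pb = 148 − 29 = 119; Q' = -579 + 7·148 = 457.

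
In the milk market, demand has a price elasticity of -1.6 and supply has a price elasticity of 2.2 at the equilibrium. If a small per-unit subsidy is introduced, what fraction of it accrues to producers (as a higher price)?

For a small subsidy around the equilibrium, the benefit split depends on the relative slopes, which at a point are proportional to the elasticities.
Buyer share = εs/(εs + |εd|) = 2.2/(2.2 + 1.6) = 11/19; seller share = |εd|/(εs + |εd|) = 8/19.
So producers capture 8/19 of the subsidy.

Producer share = 8/19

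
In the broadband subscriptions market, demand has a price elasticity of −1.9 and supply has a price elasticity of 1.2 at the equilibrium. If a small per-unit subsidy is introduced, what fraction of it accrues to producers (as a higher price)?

Producer share = 19/31

For a small subsidy around the equilibrium, the benefit split depends on the relative slopes, which at a point are proportional to the elasticities.
Buyer share = εs/(εs + |εd|) = 1.2/(1.2 + 1.9) = 12/31; seller share = |εd|/(εs + |εd|) = 19/31.
So producers capture 19/31 of the subsidy.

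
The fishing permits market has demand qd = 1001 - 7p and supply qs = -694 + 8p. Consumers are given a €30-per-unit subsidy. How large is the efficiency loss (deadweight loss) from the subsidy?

Deadweight loss = €1680

Pre-subsidy: 1001 - 7p = -694 + 8p gives p* = 113, q* = 210.
With the rebate, buyers effectively pay pb = ps − 30, where ps is the price sellers receive.
Demand in terms of ps becomes qd = 1001 − 7(ps − 30) = 1211 - 7ps. Setting this equal to supply: 1211 - 7ps = -694 + 8ps, so ps = 127.
Buyers pay pb = 127 − 30 = 97; q' = -694 + 8·127 = 322.
The subsidy expands output by 322 − 210 = 112 past the efficient level; on those units the gap between marginal cost and willingness to pay runs from 0 up to 30.
DWL = ½ × 30 × 112 = 1680.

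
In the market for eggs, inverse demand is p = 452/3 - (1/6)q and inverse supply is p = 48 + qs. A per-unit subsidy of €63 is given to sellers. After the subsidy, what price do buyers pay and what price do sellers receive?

Buyers pay €127; sellers receive €190

Pre-subsidy: 452/3 - (1/6)q = 48 + q gives q* = 88 and p* = 136.
With the subsidy, sellers receive ps = pb + 63 for each unit, where pb is the price buyers pay.
On the curves, pb = 452/3 - (1/6)q and ps = 48 + q; the wedge ps − pb = 63 gives 48 + q − (452/3 - (1/6)q) = 63, so q' = 142.
Then pb = 452/3 − (1/6)·142 = 127 and ps = 48 + 1·142 = 190.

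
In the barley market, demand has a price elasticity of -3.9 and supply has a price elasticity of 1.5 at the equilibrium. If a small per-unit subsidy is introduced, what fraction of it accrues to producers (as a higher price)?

For a small subsidy around the equilibrium, the benefit split depends on the relative slopes, which at a point are proportional to the elasticities.
Buyer share = εs/(εs + |εd|) = 1.5/(1.5 + 3.9) = 5/18; seller share = |εd|/(εs + |εd|) = 13/18.
So producers capture 13/18 of the subsidy.

Producer share = 13/18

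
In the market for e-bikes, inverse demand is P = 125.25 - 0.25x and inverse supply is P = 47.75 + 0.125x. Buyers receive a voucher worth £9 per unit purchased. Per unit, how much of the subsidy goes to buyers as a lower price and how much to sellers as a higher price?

Pre-subsidy: 125.25 - 0.25x = 47.75 + 0.125x gives x* = 620/3 and P* = 883/12.
With the rebate, buyers effectively pay Pb = Ps − 9, where Ps is the price sellers receive.
On the curves, Pb = 125.25 - 0.25x and Ps = 47.75 + 0.125x; the wedge Ps − Pb = 9 gives 47.75 + 0.125x − (125.25 - 0.25x) = 9, so x' = 692/3.
Then Pb = 125.25 − 0.25·(692/3) = 811/12 and Ps = 47.75 + 0.125·(692/3) = 919/12.
Buyers' price falls by P* − Pb = 883/12 − 811/12 = 6; sellers' price rises by Ps − P* = 919/12 − 883/12 = 3.

Buyers gain £6 per unit; sellers gain £3 per unit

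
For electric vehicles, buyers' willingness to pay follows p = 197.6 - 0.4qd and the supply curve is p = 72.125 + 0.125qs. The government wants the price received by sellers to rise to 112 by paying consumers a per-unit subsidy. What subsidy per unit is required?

Required subsidy s = 42 per unit

At a seller price of 112, quantity supplied is -577 + 8·112 = 319.
Buyers absorb 319 only when they pay pb = 197.6 − 0.4·319 = 70.
s = ps − pb = 112 − 70 = 42.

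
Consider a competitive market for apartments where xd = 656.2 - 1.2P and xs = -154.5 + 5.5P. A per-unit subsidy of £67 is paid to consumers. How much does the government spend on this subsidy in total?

Government cost = £38659

Pre-subsidy: 656.2 - 1.2P = -154.5 + 5.5P gives P* = 121, x* = 511.
With the rebate, buyers effectively pay Pb = Ps − 67, where Ps is the price sellers receive.
Demand in terms of Ps becomes xd = 656.2 − 1.2(Ps − 67) = 736.6 - 1.2Ps. Setting this equal to supply: 736.6 - 1.2Ps = -154.5 + 5.5Ps, so Ps = 133.
Buyers pay Pb = 133 − 67 = 66; x' = -154.5 + 5.5·133 = 577.
Government outlay = subsidy × quantity = 67 × 577 = 38659.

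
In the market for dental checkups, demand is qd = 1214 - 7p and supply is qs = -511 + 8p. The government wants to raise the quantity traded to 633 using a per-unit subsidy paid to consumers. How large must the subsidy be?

Required subsidy s = 60 per unit

At q = 633, invert demand for the buyer price: pb = (1214 − 633)/7 = 83; invert supply for the seller price: ps = (633 − (-511))/8 = 143.
The subsidy must fill the gap: s = ps − pb = 143 − 83 = 60.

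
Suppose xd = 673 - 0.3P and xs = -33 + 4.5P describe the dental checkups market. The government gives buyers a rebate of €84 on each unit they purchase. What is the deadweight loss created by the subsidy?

Pre-subsidy: 673 - 0.3P = -33 + 4.5P gives P* = 1765/12, x* = 628.875.
With the rebate, buyers effectively pay Pb = Ps − 84, where Ps is the price sellers receive.
Demand in terms of Ps becomes xd = 673 − 0.3(Ps − 84) = 698.2 - 0.3Ps. Setting this equal to supply: 698.2 - 0.3Ps = -33 + 4.5Ps, so Ps = 457/3.
Buyers pay Pb = 457/3 − 84 = 205/3; x' = -33 + 4.5·(457/3) = 652.5.
The subsidy expands output by 652.5 − 628.875 = 23.625 past the efficient level; on those units the gap between marginal cost and willingness to pay runs from 0 up to 84.
DWL = ½ × 84 × 23.625 = 992.25.

Deadweight loss = €992.25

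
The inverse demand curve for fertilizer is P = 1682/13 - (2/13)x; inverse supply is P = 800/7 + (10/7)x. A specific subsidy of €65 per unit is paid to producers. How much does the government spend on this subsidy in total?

Pre-subsidy: 1682/13 - (2/13)x = 800/7 + (10/7)x gives x* = 229/24 and P* = 1535/12.
With the subsidy, sellers receive Ps = Pb + 65 for each unit, where Pb is the price buyers pay.
On the curves, Pb = 1682/13 - (2/13)x and Ps = 800/7 + (10/7)x; the wedge Ps − Pb = 65 gives 800/7 + (10/7)x − (1682/13 - (2/13)x) = 65, so x' = 7289/144.
Then Pb = 1682/13 − (2/13)·(7289/144) = 8755/72 and Ps = 800/7 + (10/7)·(7289/144) = 13435/72.
Government outlay = subsidy × quantity = 65 × 7289/144 = 473785/144.

Government cost = 473785/144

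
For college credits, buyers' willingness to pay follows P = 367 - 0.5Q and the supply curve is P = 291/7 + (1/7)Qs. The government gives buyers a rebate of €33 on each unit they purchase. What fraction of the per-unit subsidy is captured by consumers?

Consumer share = 7/9

Pre-subsidy: 367 - 0.5Q = 291/7 + (1/7)Q gives Q* = 4556/9 and P* = 1025/9.
With the rebate, buyers effectively pay Pb = Ps − 33, where Ps is the price sellers receive.
On the curves, Pb = 367 - 0.5Q and Ps = 291/7 + (1/7)Q; the wedge Ps − Pb = 33 gives 291/7 + (1/7)Q − (367 - 0.5Q) = 33, so Q' = 5018/9.
Then Pb = 367 − 0.5·(5018/9) = 794/9 and Ps = 291/7 + (1/7)·(5018/9) = 1091/9.
Buyers' price falls by P* − Pb = 1025/9 − 794/9 = 77/3; sellers' price rises by Ps − P* = 1091/9 − 1025/9 = 22/3.
So consumers capture (77/3)/33 = 7/9 of each unit of subsidy.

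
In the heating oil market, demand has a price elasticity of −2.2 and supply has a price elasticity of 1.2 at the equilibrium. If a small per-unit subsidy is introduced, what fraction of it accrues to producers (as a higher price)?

For a small subsidy around the equilibrium, the benefit split depends on the relative slopes, which at a point are proportional to the elasticities.
Buyer share = εs/(εs + |εd|) = 1.2/(1.2 + 2.2) = 6/17; seller share = |εd|/(εs + |εd|) = 11/17.
So producers capture 11/17 of the subsidy.

Producer share = 11/17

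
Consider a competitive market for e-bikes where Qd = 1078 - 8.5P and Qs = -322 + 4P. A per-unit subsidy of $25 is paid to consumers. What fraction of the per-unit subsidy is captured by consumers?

Pre-subsidy: 1078 - 8.5P = -322 + 4P gives P* = 112, Q* = 126.
With the rebate, buyers effectively pay Pb = Ps − 25, where Ps is the price sellers receive.
Demand in terms of Ps becomes Qd = 1078 − 8.5(Ps − 25) = 1290.5 - 8.5Ps. Setting this equal to supply: 1290.5 - 8.5Ps = -322 + 4Ps, so Ps = 129.
Buyers pay Pb = 129 − 25 = 104; Q' = -322 + 4·129 = 194.
Buyers' price falls by P* − Pb = 112 − 104 = 8; sellers' price rises by Ps − P* = 129 − 112 = 17.
So consumers capture 8/25 = 0.32 of each unit of subsidy.

Consumer share = 0.32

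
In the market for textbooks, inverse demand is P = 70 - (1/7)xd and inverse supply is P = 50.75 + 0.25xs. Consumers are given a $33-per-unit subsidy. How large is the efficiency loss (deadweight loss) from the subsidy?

Pre-subsidy: 70 - (1/7)x = 50.75 + 0.25x gives x* = 49 and P* = 63.
With the rebate, buyers effectively pay Pb = Ps − 33, where Ps is the price sellers receive.
On the curves, Pb = 70 - (1/7)x and Ps = 50.75 + 0.25x; the wedge Ps − Pb = 33 gives 50.75 + 0.25x − (70 - (1/7)x) = 33, so x' = 133.
Then Pb = 70 − (1/7)·133 = 51 and Ps = 50.75 + 0.25·133 = 84.
The subsidy expands output by 133 − 49 = 84 past the efficient level; on those units the gap between marginal cost and willingness to pay runs from 0 up to 33.
DWL = ½ × 33 × 84 = 1386.

Deadweight loss = $1386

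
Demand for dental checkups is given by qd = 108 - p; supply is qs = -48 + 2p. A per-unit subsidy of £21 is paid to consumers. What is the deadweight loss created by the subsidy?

Pre-subsidy: 108 - p = -48 + 2p gives p* = 52, q* = 56.
With the rebate, buyers effectively pay pb = ps − 21, where ps is the price sellers receive.
Demand in terms of ps becomes qd = 108 − 1(ps − 21) = 129 - ps. Setting this equal to supply: 129 - ps = -48 + 2ps, so ps = 59.
Buyers pay pb = 59 − 21 = 38; q' = -48 + 2·59 = 70.
The subsidy expands output by 70 − 56 = 14 past the efficient level; on those units the gap between marginal cost and willingness to pay runs from 0 up to 21.
DWL = ½ × 21 × 14 = 147.

Deadweight loss = £147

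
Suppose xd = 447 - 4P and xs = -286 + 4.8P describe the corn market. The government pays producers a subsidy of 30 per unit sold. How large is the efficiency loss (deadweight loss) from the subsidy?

Deadweight loss = 10800/11

Pre-subsidy: 447 - 4P = -286 + 4.8P gives P* = 3665/44, x* = 1252/11.
With the subsidy, sellers receive Ps = Pb + 30 for each unit, where Pb is the price buyers pay.
Supply in terms of Pb becomes xs = -286 + 4.8(Pb + 30) = -142 + 4.8Pb. Setting this equal to demand: 447 - 4Pb = -142 + 4.8Pb, so Pb = 2945/44.
Sellers receive Ps = 2945/44 + 30 = 4265/44; x' = 447 − 4·(2945/44) = 1972/11.
The subsidy expands output by 1972/11 − 1252/11 = 720/11 past the efficient level; on those units the gap between marginal cost and willingness to pay runs from 0 up to 30.
DWL = ½ × 30 × 720/11 = 10800/11.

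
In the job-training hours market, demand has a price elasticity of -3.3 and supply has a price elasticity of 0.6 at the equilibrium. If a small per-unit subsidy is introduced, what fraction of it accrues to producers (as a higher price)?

Producer share = 11/13

For a small subsidy around the equilibrium, the benefit split depends on the relative slopes, which at a point are proportional to the elasticities.
Buyer share = εs/(εs + |εd|) = 0.6/(0.6 + 3.3) = 2/13; seller share = |εd|/(εs + |εd|) = 11/13.
So producers capture 11/13 of the subsidy.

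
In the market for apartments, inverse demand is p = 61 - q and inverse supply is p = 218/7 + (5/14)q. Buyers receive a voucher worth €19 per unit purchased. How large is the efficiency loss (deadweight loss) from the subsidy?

Deadweight loss = €133

Pre-subsidy: 61 - q = 218/7 + (5/14)q gives q* = 22 and p* = 39.
With the rebate, buyers effectively pay pb = ps − 19, where ps is the price sellers receive.
On the curves, pb = 61 - q and ps = 218/7 + (5/14)q; the wedge ps − pb = 19 gives 218/7 + (5/14)q − (61 - q) = 19, so q' = 36.
Then pb = 61 − 1·36 = 25 and ps = 218/7 + (5/14)·36 = 44.
The subsidy expands output by 36 − 22 = 14 past the efficient level; on those units the gap between marginal cost and willingness to pay runs from 0 up to 19.
DWL = ½ × 19 × 14 = 133.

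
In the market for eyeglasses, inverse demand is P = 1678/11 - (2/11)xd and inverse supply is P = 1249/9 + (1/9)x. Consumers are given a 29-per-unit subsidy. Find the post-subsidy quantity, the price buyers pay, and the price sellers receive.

x' = 146; buyers pay 126; sellers receive 155

Pre-subsidy: 1678/11 - (2/11)x = 1249/9 + (1/9)x gives x* = 47 and P* = 144.
With the rebate, buyers effectively pay Pb = Ps − 29, where Ps is the price sellers receive.
On the curves, Pb = 1678/11 - (2/11)x and Ps = 1249/9 + (1/9)x; the wedge Ps − Pb = 29 gives 1249/9 + (1/9)x − (1678/11 - (2/11)x) = 29, so x' = 146.
Then Pb = 1678/11 − (2/11)·146 = 126 and Ps = 1249/9 + (1/9)·146 = 155.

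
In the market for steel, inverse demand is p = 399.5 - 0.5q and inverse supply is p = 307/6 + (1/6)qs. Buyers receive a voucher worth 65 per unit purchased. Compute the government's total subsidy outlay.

Government cost = 40300

Pre-subsidy: 399.5 - 0.5q = 307/6 + (1/6)q gives q* = 522.5 and p* = 138.25.
With the rebate, buyers effectively pay pb = ps − 65, where ps is the price sellers receive.
On the curves, pb = 399.5 - 0.5q and ps = 307/6 + (1/6)q; the wedge ps − pb = 65 gives 307/6 + (1/6)q − (399.5 - 0.5q) = 65, so q' = 620.
Then pb = 399.5 − 0.5·620 = 89.5 and ps = 307/6 + (1/6)·620 = 154.5.
Government outlay = subsidy × quantity = 65 × 620 = 40300.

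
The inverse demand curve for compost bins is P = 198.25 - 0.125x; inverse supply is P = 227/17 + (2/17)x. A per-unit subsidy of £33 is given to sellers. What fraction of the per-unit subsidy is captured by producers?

Pre-subsidy: 198.25 - 0.125x = 227/17 + (2/17)x gives x* = 762 and P* = 103.
With the subsidy, sellers receive Ps = Pb + 33 for each unit, where Pb is the price buyers pay.
On the curves, Pb = 198.25 - 0.125x and Ps = 227/17 + (2/17)x; the wedge Ps − Pb = 33 gives 227/17 + (2/17)x − (198.25 - 0.125x) = 33, so x' = 898.
Then Pb = 198.25 − 0.125·898 = 86 and Ps = 227/17 + (2/17)·898 = 119.
Buyers' price falls by P* − Pb = 103 − 86 = 17; sellers' price rises by Ps − P* = 119 − 103 = 16.
So producers capture 16/33 = 16/33 of each unit of subsidy.

Producer share = 16/33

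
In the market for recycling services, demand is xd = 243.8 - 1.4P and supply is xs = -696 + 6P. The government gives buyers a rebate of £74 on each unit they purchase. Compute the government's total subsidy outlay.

Pre-subsidy: 243.8 - 1.4P = -696 + 6P gives P* = 127, x* = 66.
With the rebate, buyers effectively pay Pb = Ps − 74, where Ps is the price sellers receive.
Demand in terms of Ps becomes xd = 243.8 − 1.4(Ps − 74) = 347.4 - 1.4Ps. Setting this equal to supply: 347.4 - 1.4Ps = -696 + 6Ps, so Ps = 141.
Buyers pay Pb = 141 − 74 = 67; x' = -696 + 6·141 = 150.
Government outlay = subsidy × quantity = 74 × 150 = 11100.

Government cost = £11100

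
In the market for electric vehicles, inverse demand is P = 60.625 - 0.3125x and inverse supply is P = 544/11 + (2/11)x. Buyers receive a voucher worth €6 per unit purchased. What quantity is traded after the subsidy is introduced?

Pre-subsidy: 60.625 - 0.3125x = 544/11 + (2/11)x gives x* = 1966/87 and P* = 4660/87.
With the rebate, buyers effectively pay Pb = Ps − 6, where Ps is the price sellers receive.
On the curves, Pb = 60.625 - 0.3125x and Ps = 544/11 + (2/11)x; the wedge Ps − Pb = 6 gives 544/11 + (2/11)x − (60.625 - 0.3125x) = 6, so x' = 3022/87.
Then Pb = 60.625 − 0.3125·(3022/87) = 4330/87 and Ps = 544/11 + (2/11)·(3022/87) = 4852/87.

x' = 3022/87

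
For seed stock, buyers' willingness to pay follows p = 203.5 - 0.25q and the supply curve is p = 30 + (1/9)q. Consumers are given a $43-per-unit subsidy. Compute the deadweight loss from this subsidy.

Deadweight loss = 33282/13

Pre-subsidy: 203.5 - 0.25q = 30 + (1/9)q gives q* = 6246/13 and p* = 1084/13.
With the rebate, buyers effectively pay pb = ps − 43, where ps is the price sellers receive.
On the curves, pb = 203.5 - 0.25q and ps = 30 + (1/9)q; the wedge ps − pb = 43 gives 30 + (1/9)q − (203.5 - 0.25q) = 43, so q' = 7794/13.
Then pb = 203.5 − 0.25·(7794/13) = 697/13 and ps = 30 + (1/9)·(7794/13) = 1256/13.
The subsidy expands output by 7794/13 − 6246/13 = 1548/13 past the efficient level; on those units the gap between marginal cost and willingness to pay runs from 0 up to 43.
DWL = ½ × 43 × 1548/13 = 33282/13.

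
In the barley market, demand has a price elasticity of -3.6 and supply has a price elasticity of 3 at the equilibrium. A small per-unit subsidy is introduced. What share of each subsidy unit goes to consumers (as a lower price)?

Consumer share = 5/11

For a small subsidy around the equilibrium, the benefit split depends on the relative slopes, which at a point are proportional to the elasticities.
Buyer share = εs/(εs + |εd|) = 3/(3 + 3.6) = 5/11; seller share = |εd|/(εs + |εd|) = 6/11.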